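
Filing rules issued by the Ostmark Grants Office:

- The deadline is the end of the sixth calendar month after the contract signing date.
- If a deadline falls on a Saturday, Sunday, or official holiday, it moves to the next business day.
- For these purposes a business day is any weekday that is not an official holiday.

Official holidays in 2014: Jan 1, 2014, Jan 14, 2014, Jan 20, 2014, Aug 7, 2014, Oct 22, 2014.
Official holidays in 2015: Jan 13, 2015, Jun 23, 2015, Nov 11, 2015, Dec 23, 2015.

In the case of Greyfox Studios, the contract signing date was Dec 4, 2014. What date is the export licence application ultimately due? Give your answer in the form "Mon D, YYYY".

Jun 30, 2015

6 months after Dec 4, 2014 falls in June 2015; the last day of that month is Jun 30, 2015.
Jun 30, 2015 (Tuesday) is already a business day.
Final deadline: Jun 30, 2015.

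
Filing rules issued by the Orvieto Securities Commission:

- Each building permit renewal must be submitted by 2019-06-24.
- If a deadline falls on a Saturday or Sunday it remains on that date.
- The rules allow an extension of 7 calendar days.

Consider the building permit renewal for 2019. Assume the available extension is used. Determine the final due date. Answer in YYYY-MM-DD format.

The stated deadline is 2019-06-24.
2019-06-24 falls on a Monday. The rules make no weekend/holiday allowance, so it remains 2019-06-24.
Applying the 7-calendar-day extension: 2019-06-24 + 7 days = 2019-07-01.
2019-07-01 falls on a Monday. The rules make no weekend/holiday allowance, so it remains 2019-07-01.
Deadline: 2019-07-01.

2019-07-01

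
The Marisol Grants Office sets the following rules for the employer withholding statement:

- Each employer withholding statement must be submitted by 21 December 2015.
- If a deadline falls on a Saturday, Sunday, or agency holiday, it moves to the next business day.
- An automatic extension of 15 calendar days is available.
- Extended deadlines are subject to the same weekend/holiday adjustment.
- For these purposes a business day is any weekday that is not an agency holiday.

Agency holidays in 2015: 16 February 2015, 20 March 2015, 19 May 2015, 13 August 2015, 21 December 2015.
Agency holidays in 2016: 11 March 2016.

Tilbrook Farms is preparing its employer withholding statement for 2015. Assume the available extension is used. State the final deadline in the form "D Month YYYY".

6 January 2016

The stated deadline is 21 December 2015.
21 December 2015 is a listed holiday; the next business day is 22 December 2015 (Tuesday).
Applying the 15-calendar-day extension: 22 December 2015 + 15 days = 6 January 2016.
6 January 2016 is a Wednesday and not a listed holiday, so it stands.
Final deadline: 6 January 2016.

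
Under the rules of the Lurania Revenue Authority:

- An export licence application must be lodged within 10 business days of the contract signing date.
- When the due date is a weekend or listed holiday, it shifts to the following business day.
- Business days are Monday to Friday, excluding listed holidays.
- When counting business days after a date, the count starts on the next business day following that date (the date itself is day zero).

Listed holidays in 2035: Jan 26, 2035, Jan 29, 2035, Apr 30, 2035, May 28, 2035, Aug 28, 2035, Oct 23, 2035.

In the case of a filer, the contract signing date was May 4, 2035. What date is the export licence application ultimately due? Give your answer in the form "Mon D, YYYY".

Starting the day after May 4, 2035 and counting 10 business days lands on May 18, 2035.
May 18, 2035 falls on a Friday, which is a business day, so no adjustment is needed.
The final due date is May 18, 2035.

May 18, 2035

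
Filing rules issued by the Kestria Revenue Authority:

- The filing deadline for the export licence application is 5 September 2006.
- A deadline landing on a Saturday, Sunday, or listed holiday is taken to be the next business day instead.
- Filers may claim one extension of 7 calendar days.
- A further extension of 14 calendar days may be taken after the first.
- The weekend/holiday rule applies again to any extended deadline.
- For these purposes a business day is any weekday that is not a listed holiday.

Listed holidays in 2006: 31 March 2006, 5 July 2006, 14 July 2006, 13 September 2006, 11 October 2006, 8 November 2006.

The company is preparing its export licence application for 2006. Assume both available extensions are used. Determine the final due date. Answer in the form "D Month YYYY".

Start from the fixed due date, 5 September 2006.
5 September 2006 falls on a Tuesday, which is a business day, so no adjustment is needed.
Applying the 7-calendar-day extension: 5 September 2006 + 7 days = 12 September 2006.
12 September 2006 falls on a Tuesday, which is a business day, so no adjustment is needed.
With the 14-day extension, 12 September 2006 becomes 26 September 2006.
26 September 2006 is a Tuesday and not a listed holiday, so it stands.
The final due date is 26 September 2006.

26 September 2006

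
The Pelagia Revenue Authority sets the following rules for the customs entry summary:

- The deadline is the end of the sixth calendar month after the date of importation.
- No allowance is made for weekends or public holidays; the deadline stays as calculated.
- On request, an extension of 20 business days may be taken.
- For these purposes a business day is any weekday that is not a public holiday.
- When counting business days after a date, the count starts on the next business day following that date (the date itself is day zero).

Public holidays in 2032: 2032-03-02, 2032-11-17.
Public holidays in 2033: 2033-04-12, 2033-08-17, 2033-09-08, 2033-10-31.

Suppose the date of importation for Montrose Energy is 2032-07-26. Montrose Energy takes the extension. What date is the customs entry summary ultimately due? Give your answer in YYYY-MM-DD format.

6 months after 2032-07-26 is January 2033; that month ends on 2033-01-31.
2033-01-31 is a Monday; no weekend or holiday adjustment applies.
The 20-business-day extension runs from 2033-01-31 to 2033-02-28.
2033-02-28 is a Monday; no weekend or holiday adjustment applies.
Deadline: 2033-02-28.

2033-02-28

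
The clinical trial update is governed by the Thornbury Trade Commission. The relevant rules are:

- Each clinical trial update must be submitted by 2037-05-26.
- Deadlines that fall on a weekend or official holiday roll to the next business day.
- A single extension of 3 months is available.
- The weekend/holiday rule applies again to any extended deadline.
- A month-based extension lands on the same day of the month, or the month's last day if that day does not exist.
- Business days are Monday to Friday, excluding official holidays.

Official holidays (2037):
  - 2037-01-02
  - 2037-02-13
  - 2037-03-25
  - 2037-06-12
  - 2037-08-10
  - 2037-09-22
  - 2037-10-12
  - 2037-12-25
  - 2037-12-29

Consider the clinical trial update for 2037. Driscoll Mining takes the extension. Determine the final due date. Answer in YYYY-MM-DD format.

2037-08-26

Start from the fixed due date, 2037-05-26.
2037-05-26 (Tuesday) is already a business day.
The 3 months extension carries 2037-05-26 to 2037-08-26.
2037-08-26 falls on a Wednesday, which is a business day, so no adjustment is needed.
So the filing is due 2037-08-26.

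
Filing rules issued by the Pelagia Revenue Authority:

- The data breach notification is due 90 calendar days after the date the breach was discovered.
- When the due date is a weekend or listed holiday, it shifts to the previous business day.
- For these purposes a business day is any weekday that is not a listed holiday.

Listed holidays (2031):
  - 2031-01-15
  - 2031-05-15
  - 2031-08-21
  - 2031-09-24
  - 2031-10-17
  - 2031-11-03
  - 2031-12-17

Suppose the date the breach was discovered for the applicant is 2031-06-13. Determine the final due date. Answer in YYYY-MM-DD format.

90 calendar days after 2031-06-13 is 2031-09-11.
2031-09-11 is a Thursday and not a listed holiday, so it stands.
The final due date is 2031-09-11.

2031-09-11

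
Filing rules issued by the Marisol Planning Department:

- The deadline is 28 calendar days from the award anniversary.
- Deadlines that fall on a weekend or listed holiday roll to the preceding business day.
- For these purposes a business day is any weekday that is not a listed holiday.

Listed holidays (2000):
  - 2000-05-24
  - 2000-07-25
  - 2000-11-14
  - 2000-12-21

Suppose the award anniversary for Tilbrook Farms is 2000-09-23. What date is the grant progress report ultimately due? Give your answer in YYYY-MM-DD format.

Trigger date 2000-09-23 + 28 calendar days = 2000-10-21.
Because 2000-10-21 is a Saturday, the deadline becomes 2000-10-20 (Friday).
So the filing is due 2000-10-20.

2000-10-20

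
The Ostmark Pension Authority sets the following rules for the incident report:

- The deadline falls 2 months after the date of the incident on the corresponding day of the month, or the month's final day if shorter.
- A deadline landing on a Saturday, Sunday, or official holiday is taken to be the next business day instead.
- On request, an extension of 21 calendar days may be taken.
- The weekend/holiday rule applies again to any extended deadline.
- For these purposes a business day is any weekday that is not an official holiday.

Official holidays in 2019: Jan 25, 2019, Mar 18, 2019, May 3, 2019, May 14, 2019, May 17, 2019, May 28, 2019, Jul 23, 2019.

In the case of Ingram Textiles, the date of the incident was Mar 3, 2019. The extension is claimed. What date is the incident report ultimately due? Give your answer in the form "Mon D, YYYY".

May 27, 2019

Moving 2 months forward from Mar 3, 2019 on the corresponding day gives May 3, 2019.
May 3, 2019 falls on a listed holiday. Rolling to the next business day gives May 6, 2019, a Monday.
With the 21-day extension, May 6, 2019 becomes May 27, 2019.
May 27, 2019 (Monday) is already a business day.
So the filing is due May 27, 2019.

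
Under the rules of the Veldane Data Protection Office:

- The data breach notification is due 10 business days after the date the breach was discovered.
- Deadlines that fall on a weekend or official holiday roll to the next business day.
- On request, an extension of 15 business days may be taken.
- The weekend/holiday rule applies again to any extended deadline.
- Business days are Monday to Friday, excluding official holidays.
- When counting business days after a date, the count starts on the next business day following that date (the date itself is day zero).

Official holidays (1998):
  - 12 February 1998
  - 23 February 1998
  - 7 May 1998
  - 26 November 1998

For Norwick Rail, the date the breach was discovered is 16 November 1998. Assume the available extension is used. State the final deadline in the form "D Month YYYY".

Counting 10 business days after 16 November 1998 (skipping weekends and listed holidays) reaches 1 December 1998.
1 December 1998 (Tuesday) is already a business day.
Applying the 15-business-day extension: 15 business days after 1 December 1998 is 22 December 1998.
22 December 1998 is a Tuesday and not a listed holiday, so it stands.
Deadline: 22 December 1998.

22 December 1998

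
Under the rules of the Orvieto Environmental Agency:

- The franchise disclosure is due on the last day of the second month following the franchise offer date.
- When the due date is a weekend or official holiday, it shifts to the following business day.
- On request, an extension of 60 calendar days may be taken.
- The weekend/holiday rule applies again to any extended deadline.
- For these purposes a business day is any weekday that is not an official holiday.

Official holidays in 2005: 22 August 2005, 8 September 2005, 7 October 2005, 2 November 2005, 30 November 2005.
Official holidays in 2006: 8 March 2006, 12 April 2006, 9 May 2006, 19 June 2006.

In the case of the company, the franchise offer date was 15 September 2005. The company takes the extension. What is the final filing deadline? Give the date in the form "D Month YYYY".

30 January 2006

2 months after 15 September 2005 is November 2005; that month ends on 30 November 2005.
30 November 2005 is a listed holiday; the next business day is 1 December 2005 (Thursday).
Add the 60 calendar-day extension to 1 December 2005: 30 January 2006.
Since 30 January 2006 is a Monday and not a holiday, the date is unchanged.
So the filing is due 30 January 2006.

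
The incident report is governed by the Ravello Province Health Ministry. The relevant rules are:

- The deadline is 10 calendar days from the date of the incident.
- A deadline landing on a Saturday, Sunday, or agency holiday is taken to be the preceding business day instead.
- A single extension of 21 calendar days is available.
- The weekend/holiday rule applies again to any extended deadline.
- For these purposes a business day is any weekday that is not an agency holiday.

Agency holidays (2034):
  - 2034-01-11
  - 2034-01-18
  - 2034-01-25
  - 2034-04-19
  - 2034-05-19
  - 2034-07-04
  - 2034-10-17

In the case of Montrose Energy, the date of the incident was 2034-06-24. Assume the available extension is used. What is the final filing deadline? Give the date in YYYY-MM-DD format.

2034-07-24

10 calendar days after 2034-06-24 is 2034-07-04.
2034-07-04 is a listed holiday, so it moves to the preceding business day, 2034-07-03 (Monday).
Add the 21 calendar-day extension to 2034-07-03: 2034-07-24.
2034-07-24 (Monday) is already a business day.
The final due date is 2034-07-24.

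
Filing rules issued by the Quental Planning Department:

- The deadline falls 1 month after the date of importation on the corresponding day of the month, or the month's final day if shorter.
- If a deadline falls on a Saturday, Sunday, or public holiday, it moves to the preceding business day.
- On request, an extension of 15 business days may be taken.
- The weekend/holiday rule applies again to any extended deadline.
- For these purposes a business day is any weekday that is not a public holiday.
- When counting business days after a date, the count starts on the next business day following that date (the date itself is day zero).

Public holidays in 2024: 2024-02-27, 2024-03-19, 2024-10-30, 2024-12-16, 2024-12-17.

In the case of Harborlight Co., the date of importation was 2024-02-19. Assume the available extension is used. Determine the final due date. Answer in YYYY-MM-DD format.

2024-04-09

1 month from 2024-02-19 is 2024-03-19.
2024-03-19 is a listed holiday; the preceding business day is 2024-03-18 (Monday).
Applying the 15-business-day extension: 15 business days after 2024-03-18 is 2024-04-09.
2024-04-09 falls on a Tuesday, which is a business day, so no adjustment is needed.
Final deadline: 2024-04-09.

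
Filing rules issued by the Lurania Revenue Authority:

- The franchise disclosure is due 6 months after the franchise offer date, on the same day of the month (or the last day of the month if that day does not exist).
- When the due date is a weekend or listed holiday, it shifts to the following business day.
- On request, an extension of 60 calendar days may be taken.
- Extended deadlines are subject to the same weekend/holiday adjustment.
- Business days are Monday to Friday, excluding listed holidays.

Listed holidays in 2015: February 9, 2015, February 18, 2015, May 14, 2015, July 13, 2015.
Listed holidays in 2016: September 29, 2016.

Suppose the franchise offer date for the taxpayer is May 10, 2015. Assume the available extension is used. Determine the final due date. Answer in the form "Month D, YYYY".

6 months after May 10, 2015, on the same day of the month, is November 10, 2015.
Since November 10, 2015 is a Tuesday and not a holiday, the date is unchanged.
Applying the 60-calendar-day extension: November 10, 2015 + 60 days = January 9, 2016.
Because January 9, 2016 is a Saturday, the deadline becomes January 11, 2016 (Monday).
So the filing is due January 11, 2016.

January 11, 2016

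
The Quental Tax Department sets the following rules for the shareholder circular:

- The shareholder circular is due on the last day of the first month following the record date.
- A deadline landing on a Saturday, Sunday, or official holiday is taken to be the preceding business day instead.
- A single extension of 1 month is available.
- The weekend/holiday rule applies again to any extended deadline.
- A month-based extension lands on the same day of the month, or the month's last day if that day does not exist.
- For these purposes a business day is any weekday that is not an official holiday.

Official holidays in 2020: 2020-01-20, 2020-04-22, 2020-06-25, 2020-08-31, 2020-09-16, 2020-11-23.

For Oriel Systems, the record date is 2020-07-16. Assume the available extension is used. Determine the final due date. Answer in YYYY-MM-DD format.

1 month after 2020-07-16 is August 2020; that month ends on 2020-08-31.
2020-08-31 falls on a listed holiday. Rolling to the preceding business day gives 2020-08-28, a Friday.
Add 1 month to 2020-08-28: 2020-09-28.
2020-09-28 is a Monday and not a listed holiday, so it stands.
Deadline: 2020-09-28.

2020-09-28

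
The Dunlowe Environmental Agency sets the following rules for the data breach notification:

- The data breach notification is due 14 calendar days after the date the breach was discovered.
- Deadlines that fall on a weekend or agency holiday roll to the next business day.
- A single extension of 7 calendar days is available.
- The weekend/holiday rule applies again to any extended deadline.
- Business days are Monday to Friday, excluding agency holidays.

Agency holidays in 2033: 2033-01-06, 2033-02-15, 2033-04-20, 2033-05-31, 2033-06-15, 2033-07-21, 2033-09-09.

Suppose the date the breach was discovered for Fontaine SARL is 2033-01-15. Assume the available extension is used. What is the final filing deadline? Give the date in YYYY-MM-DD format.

Trigger date 2033-01-15 + 14 calendar days = 2033-01-29.
2033-01-29 falls on a Saturday. Rolling to the next business day gives 2033-01-31, a Monday.
Add the 7 calendar-day extension to 2033-01-31: 2033-02-07.
2033-02-07 (Monday) is already a business day.
The final due date is 2033-02-07.

2033-02-07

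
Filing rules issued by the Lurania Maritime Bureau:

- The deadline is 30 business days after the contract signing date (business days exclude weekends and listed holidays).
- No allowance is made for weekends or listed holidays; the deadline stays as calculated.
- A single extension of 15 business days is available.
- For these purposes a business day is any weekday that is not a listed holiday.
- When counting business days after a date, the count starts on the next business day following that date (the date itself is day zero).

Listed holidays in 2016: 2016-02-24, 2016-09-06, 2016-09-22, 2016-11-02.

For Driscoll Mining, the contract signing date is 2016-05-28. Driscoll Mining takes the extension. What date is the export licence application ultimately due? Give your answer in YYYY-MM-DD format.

2016-07-29

30 business days after 2016-05-28, excluding weekends and holidays, is 2016-07-08.
2016-07-08 falls on a Friday. The rules make no weekend/holiday allowance, so it remains 2016-07-08.
The 15-business-day extension runs from 2016-07-08 to 2016-07-29.
2016-07-29 is a Friday; no weekend or holiday adjustment applies.
Deadline: 2016-07-29.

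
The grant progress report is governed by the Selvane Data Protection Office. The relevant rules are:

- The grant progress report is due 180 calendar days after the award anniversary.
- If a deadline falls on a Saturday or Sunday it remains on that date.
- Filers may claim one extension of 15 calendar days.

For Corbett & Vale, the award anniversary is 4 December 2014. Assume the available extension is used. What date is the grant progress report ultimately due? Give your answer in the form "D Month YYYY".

From 4 December 2014, 180 calendar days later is 2 June 2015.
No adjustment is made for weekends or holidays, so 2 June 2015 stands.
The 15-calendar-day extension moves the deadline from 2 June 2015 to 17 June 2015.
17 June 2015 falls on a Wednesday. The rules make no weekend/holiday allowance, so it remains 17 June 2015.
The final due date is 17 June 2015.

17 June 2015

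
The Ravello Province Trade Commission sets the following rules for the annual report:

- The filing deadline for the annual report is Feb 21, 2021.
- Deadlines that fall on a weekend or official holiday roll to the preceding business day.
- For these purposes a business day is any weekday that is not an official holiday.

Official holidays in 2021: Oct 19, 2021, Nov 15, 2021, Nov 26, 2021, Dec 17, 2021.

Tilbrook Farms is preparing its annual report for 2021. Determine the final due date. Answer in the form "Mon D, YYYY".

Feb 19, 2021

The stated deadline is Feb 21, 2021.
Feb 21, 2021 is a Sunday, so it moves to the preceding business day, Feb 19, 2021 (Friday).
Deadline: Feb 19, 2021.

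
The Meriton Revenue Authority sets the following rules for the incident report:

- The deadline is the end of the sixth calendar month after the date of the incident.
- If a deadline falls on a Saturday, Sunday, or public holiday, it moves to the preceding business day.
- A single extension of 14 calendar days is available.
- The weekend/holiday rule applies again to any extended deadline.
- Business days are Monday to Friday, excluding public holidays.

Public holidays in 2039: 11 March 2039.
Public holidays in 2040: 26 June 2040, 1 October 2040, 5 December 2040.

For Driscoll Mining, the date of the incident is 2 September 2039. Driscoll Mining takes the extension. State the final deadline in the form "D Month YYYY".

13 April 2040

6 months after 2 September 2039 falls in March 2040; the last day of that month is 31 March 2040.
31 March 2040 is a Saturday, so it moves to the preceding business day, 30 March 2040 (Friday).
With the 14-day extension, 30 March 2040 becomes 13 April 2040.
13 April 2040 (Friday) is already a business day.
So the filing is due 13 April 2040.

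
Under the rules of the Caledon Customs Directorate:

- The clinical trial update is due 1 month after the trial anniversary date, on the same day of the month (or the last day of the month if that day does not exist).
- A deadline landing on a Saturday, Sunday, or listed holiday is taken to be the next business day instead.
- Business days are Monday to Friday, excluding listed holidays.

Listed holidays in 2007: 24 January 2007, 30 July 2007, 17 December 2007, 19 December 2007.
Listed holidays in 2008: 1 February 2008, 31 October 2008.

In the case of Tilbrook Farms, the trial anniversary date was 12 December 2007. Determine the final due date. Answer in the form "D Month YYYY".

14 January 2008

1 month after 12 December 2007, on the same day of the month, is 12 January 2008.
12 January 2008 falls on a Saturday. Rolling to the next business day gives 14 January 2008, a Monday.
Final deadline: 14 January 2008.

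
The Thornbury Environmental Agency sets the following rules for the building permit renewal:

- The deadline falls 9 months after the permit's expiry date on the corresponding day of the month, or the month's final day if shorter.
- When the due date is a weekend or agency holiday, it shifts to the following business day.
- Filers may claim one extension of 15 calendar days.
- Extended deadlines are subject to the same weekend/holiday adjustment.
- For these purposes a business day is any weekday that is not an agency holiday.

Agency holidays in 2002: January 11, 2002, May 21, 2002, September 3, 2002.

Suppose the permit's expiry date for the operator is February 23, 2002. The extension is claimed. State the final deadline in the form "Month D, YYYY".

December 10, 2002

9 months from February 23, 2002 is November 23, 2002.
November 23, 2002 is a Saturday; the next business day is November 25, 2002 (Monday).
With the 15-day extension, November 25, 2002 becomes December 10, 2002.
December 10, 2002 falls on a Tuesday, which is a business day, so no adjustment is needed.
Deadline: December 10, 2002.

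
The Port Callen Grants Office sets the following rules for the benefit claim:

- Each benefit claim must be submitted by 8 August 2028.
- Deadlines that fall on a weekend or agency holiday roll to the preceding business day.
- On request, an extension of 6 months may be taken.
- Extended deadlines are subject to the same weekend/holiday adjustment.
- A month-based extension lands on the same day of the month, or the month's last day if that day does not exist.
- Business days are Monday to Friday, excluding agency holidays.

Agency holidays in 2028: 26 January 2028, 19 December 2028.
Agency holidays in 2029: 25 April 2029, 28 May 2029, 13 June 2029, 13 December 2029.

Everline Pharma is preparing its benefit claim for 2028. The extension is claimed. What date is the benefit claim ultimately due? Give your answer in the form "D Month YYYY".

8 February 2029

The stated deadline is 8 August 2028.
8 August 2028 falls on a Tuesday, which is a business day, so no adjustment is needed.
The 6 months extension carries 8 August 2028 to 8 February 2029.
8 February 2029 falls on a Thursday, which is a business day, so no adjustment is needed.
So the filing is due 8 February 2029.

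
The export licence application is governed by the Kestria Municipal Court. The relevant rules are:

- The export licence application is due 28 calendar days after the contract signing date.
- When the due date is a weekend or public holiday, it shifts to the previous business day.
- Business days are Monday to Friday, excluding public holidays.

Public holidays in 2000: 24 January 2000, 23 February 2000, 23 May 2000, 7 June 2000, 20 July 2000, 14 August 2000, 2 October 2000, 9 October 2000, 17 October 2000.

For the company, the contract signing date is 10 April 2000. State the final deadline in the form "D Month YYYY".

Adding 28 calendar days to 10 April 2000 gives 8 May 2000.
8 May 2000 is a Monday and not a listed holiday, so it stands.
The final due date is 8 May 2000.

8 May 2000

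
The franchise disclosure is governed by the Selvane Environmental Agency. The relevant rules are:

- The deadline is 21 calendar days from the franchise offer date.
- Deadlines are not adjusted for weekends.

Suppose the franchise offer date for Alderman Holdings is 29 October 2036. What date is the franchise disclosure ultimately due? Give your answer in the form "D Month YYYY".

19 November 2036

Trigger date 29 October 2036 + 21 calendar days = 19 November 2036.
No adjustment is made for weekends or holidays, so 19 November 2036 stands.
The final due date is 19 November 2036.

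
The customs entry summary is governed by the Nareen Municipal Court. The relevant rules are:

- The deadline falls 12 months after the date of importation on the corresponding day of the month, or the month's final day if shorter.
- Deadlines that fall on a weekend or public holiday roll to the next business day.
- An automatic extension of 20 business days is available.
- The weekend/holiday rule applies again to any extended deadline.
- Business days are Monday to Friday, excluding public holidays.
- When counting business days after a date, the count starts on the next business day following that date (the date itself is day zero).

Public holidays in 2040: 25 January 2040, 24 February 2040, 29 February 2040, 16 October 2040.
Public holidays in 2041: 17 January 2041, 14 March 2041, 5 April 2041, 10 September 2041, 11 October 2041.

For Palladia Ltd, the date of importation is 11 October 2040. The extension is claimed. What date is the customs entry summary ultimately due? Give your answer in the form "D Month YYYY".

11 November 2041

Moving 12 months forward from 11 October 2040 on the corresponding day gives 11 October 2041.
Because 11 October 2041 is a listed holiday, the deadline becomes 14 October 2041 (Monday).
The 20-business-day extension runs from 14 October 2041 to 11 November 2041.
11 November 2041 is a Monday and not a listed holiday, so it stands.
Deadline: 11 November 2041.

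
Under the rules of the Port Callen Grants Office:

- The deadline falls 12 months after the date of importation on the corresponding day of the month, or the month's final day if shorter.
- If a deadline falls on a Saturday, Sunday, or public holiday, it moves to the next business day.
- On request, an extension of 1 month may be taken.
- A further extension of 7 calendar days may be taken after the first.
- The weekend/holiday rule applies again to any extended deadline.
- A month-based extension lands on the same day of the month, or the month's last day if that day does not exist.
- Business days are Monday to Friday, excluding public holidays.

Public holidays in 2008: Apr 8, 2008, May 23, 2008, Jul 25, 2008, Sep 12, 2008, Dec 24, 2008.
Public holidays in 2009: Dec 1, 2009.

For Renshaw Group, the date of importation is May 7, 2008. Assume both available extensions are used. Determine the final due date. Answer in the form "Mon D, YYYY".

Jun 15, 2009

12 months from May 7, 2008 is May 7, 2009.
May 7, 2009 (Thursday) is already a business day.
The 1 month extension carries May 7, 2009 to Jun 7, 2009.
Jun 7, 2009 is a Sunday; the next business day is Jun 8, 2009 (Monday).
The 7-calendar-day extension moves the deadline from Jun 8, 2009 to Jun 15, 2009.
Jun 15, 2009 (Monday) is already a business day.
Deadline: Jun 15, 2009.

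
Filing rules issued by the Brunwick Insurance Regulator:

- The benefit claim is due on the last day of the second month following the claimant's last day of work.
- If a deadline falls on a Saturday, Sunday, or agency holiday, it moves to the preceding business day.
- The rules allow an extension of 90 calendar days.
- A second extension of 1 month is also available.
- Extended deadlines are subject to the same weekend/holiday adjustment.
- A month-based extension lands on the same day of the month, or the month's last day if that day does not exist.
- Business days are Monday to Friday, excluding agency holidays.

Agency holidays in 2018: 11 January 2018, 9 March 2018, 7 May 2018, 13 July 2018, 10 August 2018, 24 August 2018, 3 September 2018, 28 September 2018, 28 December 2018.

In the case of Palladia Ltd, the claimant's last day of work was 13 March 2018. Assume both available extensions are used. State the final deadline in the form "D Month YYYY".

2 months after 13 March 2018 is May 2018; that month ends on 31 May 2018.
31 May 2018 falls on a Thursday, which is a business day, so no adjustment is needed.
Add the 90 calendar-day extension to 31 May 2018: 29 August 2018.
29 August 2018 (Wednesday) is already a business day.
The 1 month extension carries 29 August 2018 to 29 September 2018.
Because 29 September 2018 is a Saturday, the deadline becomes 27 September 2018 (Thursday).
The final due date is 27 September 2018.

27 September 2018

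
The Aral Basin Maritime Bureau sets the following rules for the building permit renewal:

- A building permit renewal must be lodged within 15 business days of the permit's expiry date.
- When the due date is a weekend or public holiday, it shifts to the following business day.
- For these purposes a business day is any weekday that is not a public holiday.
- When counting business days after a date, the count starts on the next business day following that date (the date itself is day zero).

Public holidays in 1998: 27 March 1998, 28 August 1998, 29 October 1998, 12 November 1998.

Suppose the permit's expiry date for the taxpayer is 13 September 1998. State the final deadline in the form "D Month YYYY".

2 October 1998

Counting 15 business days after 13 September 1998 (skipping weekends and listed holidays) reaches 2 October 1998.
2 October 1998 (Friday) is already a business day.
So the filing is due 2 October 1998.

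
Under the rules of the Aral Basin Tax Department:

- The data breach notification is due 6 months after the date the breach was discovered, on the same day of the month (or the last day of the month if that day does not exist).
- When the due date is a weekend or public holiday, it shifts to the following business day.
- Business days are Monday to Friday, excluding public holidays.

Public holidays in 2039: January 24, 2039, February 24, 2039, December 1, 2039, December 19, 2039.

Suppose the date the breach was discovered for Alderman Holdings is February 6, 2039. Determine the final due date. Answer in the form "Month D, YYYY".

6 months from February 6, 2039 is August 6, 2039.
August 6, 2039 is a Saturday; the next business day is August 8, 2039 (Monday).
So the filing is due August 8, 2039.

August 8, 2039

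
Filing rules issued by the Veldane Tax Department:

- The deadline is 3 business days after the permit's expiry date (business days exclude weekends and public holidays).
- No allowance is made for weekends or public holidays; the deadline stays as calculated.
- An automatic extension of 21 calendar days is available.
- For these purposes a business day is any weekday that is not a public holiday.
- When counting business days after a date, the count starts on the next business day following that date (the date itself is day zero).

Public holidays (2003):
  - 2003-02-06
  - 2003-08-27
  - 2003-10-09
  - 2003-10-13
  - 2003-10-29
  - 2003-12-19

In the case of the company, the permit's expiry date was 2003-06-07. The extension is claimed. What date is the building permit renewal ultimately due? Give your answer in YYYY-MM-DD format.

Counting 3 business days after 2003-06-07 (skipping weekends and listed holidays) reaches 2003-06-11.
2003-06-11 is a Wednesday; no weekend or holiday adjustment applies.
The 21-calendar-day extension moves the deadline from 2003-06-11 to 2003-07-02.
2003-07-02 falls on a Wednesday. The rules make no weekend/holiday allowance, so it remains 2003-07-02.
So the filing is due 2003-07-02.

2003-07-02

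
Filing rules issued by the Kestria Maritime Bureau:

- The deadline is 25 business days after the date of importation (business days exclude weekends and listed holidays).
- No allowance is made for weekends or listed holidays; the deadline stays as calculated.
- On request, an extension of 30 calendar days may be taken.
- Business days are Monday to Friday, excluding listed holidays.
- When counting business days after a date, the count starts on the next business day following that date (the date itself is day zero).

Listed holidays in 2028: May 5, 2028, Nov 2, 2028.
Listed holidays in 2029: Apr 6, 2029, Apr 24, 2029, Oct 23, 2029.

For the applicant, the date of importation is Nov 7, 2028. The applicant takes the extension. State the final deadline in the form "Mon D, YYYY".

Jan 11, 2029

Counting 25 business days after Nov 7, 2028 (skipping weekends and listed holidays) reaches Dec 12, 2028.
Dec 12, 2028 is a Tuesday; no weekend or holiday adjustment applies.
Applying the 30-calendar-day extension: Dec 12, 2028 + 30 days = Jan 11, 2029.
Jan 11, 2029 is a Thursday; no weekend or holiday adjustment applies.
Final deadline: Jan 11, 2029.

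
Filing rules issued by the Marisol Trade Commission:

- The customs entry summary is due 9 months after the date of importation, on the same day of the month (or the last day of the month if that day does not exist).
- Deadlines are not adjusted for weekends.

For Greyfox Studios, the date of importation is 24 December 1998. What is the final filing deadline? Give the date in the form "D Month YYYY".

24 September 1999

9 months after 24 December 1998, on the same day of the month, is 24 September 1999.
24 September 1999 is a Friday; no weekend or holiday adjustment applies.
So the filing is due 24 September 1999.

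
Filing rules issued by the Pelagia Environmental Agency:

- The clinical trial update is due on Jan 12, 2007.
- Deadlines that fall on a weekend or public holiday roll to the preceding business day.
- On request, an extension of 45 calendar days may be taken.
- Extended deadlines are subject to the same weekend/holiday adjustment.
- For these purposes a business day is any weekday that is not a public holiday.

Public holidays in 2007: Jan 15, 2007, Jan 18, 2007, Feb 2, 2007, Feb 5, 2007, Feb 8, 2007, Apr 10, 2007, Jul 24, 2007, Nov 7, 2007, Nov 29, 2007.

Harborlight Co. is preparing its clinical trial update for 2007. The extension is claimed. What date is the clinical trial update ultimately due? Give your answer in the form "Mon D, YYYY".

Feb 26, 2007

The stated deadline is Jan 12, 2007.
Since Jan 12, 2007 is a Friday and not a holiday, the date is unchanged.
Applying the 45-calendar-day extension: Jan 12, 2007 + 45 days = Feb 26, 2007.
Feb 26, 2007 falls on a Monday, which is a business day, so no adjustment is needed.
So the filing is due Feb 26, 2007.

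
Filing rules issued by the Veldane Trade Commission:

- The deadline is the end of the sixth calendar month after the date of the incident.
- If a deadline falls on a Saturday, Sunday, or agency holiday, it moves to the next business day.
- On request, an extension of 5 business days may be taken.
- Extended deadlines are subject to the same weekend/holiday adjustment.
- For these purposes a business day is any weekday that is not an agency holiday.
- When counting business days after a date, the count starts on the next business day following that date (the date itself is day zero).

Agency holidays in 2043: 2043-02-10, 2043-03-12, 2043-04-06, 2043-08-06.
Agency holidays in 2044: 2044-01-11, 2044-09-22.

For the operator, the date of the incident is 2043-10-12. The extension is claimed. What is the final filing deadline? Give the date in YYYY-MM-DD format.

2044-05-09

The sixth month after 2043-10-12 is April 2044, whose last day is 2044-04-30.
Because 2044-04-30 is a Saturday, the deadline becomes 2044-05-02 (Monday).
Applying the 5-business-day extension: 5 business days after 2044-05-02 is 2044-05-09.
2044-05-09 (Monday) is already a business day.
So the filing is due 2044-05-09.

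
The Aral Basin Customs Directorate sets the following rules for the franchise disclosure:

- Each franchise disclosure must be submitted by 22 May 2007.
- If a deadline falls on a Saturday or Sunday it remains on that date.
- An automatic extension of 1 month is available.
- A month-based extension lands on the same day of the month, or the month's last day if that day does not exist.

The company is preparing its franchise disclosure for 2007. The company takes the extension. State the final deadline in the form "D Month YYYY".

Start from the fixed due date, 22 May 2007.
22 May 2007 falls on a Tuesday. The rules make no weekend/holiday allowance, so it remains 22 May 2007.
Add 1 month to 22 May 2007: 22 June 2007.
No adjustment is made for weekends or holidays, so 22 June 2007 stands.
The final due date is 22 June 2007.

22 June 2007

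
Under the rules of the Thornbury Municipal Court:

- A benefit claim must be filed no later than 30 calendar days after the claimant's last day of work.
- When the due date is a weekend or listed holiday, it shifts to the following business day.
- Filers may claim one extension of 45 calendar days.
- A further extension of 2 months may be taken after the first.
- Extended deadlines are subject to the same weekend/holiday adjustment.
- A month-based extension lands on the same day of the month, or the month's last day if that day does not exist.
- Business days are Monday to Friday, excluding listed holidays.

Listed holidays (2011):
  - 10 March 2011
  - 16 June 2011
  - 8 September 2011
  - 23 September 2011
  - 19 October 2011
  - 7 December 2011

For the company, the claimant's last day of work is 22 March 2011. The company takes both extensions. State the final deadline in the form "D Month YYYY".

30 calendar days after 22 March 2011 is 21 April 2011.
21 April 2011 is a Thursday and not a listed holiday, so it stands.
Add the 45 calendar-day extension to 21 April 2011: 5 June 2011.
5 June 2011 is a Sunday; the next business day is 6 June 2011 (Monday).
Add 2 months to 6 June 2011: 6 August 2011.
6 August 2011 falls on a Saturday. Rolling to the next business day gives 8 August 2011, a Monday.
Final deadline: 8 August 2011.

8 August 2011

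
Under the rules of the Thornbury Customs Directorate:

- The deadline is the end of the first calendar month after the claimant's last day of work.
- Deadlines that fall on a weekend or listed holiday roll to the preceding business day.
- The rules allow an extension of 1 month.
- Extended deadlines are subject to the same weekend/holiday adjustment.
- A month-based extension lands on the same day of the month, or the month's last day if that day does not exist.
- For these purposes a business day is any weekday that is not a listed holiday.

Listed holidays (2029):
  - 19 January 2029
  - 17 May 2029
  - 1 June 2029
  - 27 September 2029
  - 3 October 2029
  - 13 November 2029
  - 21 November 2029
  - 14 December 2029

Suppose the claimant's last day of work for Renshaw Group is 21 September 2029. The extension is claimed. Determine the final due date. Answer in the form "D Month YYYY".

1 month after 21 September 2029 falls in October 2029; the last day of that month is 31 October 2029.
Since 31 October 2029 is a Wednesday and not a holiday, the date is unchanged.
The 1 month extension carries 31 October 2029 to 30 November 2029 (day 31 does not exist in November, so the month's last day is used).
Since 30 November 2029 is a Friday and not a holiday, the date is unchanged.
Final deadline: 30 November 2029.

30 November 2029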